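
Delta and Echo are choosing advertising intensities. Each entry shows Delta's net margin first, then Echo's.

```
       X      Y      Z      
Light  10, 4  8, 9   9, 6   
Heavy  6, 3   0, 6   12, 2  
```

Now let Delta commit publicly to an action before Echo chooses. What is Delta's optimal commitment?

Backward induction with Delta moving first.
- Light → Echo plays Y (best of 4, 9, 6); Delta gets 8.
- Heavy → Echo plays Y (best of 3, 6, 2); Delta gets 0.
Maximizing over 8, 0, Delta chooses Light. Subgame-perfect outcome: (Light, Y) with payoffs (8, 9).

Light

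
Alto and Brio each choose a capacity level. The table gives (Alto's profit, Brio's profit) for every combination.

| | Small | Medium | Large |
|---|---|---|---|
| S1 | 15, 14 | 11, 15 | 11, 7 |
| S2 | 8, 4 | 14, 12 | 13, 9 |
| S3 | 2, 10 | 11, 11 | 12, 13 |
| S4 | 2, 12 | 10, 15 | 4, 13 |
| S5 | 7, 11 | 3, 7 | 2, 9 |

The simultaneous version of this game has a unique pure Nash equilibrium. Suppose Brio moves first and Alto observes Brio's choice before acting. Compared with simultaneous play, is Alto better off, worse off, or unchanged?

better off

Work backward from Alto's decision.
- Small → Alto plays S1 (best of 15, 8, 2, 2, 7); Brio gets 14.
- Medium → Alto plays S2 (best of 11, 14, 11, 10, 3); Brio gets 12.
- Large → Alto plays S2 (best of 11, 13, 12, 4, 2); Brio gets 9.
Maximizing over 14, 12, 9, Brio chooses Small. Subgame-perfect outcome: (S1, Small) with payoffs (15, 14).
Under simultaneous play:
Alto's best replies: Small→S1; Medium→S2; Large→S2.
Brio's best replies: S1→Medium; S2→Medium; S3→Large; S4→Medium; S5→Small.
Only (S2, Medium) has each player best-responding; Nash payoffs (14, 12).
Alto earns 15 sequentially versus 14 at the Nash outcome: better off.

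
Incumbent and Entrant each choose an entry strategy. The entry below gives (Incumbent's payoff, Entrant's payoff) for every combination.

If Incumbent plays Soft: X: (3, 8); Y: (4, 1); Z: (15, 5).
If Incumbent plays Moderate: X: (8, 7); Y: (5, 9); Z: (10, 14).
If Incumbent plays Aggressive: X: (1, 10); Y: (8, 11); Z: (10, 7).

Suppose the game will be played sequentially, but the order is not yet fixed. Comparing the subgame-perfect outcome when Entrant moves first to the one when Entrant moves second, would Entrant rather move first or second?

If Incumbent leads: Entrant's best replies are Soft→X, Moderate→Z, Aggressive→Y; Incumbent's induced payoffs 3, 10, 8; outcome (Moderate, Z), payoffs (10, 14).
If Entrant leads: Incumbent's best replies are X→Moderate, Y→Aggressive, Z→Soft; Entrant's induced payoffs 7, 11, 5; outcome (Aggressive, Y), payoffs (8, 11).
Entrant gets 11 moving first and 14 moving second, so Entrant prefers to move second.

second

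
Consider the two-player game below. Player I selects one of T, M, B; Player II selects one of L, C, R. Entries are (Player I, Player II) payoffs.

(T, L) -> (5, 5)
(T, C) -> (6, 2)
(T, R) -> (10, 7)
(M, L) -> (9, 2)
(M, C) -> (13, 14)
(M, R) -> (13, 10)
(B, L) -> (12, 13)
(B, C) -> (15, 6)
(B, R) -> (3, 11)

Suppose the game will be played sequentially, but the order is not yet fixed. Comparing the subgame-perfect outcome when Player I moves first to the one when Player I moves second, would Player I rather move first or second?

first

If Player I leads: Player II's best replies are T→R, M→C, B→L; Player I's induced payoffs 10, 13, 12; outcome (M, C), payoffs (13, 14).
If Player II leads: Player I's best replies are L→B, C→B, R→M; Player II's induced payoffs 13, 6, 10; outcome (B, L), payoffs (12, 13).
Player I gets 13 moving first and 12 moving second, so Player I prefers to move first.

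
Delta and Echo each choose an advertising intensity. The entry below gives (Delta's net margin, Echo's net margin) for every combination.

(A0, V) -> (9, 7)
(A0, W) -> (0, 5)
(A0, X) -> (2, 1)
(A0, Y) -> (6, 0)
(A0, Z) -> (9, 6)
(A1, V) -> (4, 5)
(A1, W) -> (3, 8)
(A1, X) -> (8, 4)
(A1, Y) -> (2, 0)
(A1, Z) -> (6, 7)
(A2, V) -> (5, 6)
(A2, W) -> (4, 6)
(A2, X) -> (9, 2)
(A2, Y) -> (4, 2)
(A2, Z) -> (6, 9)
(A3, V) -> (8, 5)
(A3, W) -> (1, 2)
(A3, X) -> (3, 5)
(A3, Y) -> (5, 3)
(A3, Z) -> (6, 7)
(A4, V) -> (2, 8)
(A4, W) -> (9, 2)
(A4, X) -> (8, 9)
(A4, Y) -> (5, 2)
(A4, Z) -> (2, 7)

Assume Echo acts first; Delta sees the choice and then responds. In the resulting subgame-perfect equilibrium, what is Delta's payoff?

Backward induction with Echo moving first.
- V → Delta plays A0 (best of 9, 4, 5, 8, 2); Echo gets 7.
- W → Delta plays A4 (best of 0, 3, 4, 1, 9); Echo gets 2.
- X → Delta plays A2 (best of 2, 8, 9, 3, 8); Echo gets 2.
- Y → Delta plays A0 (best of 6, 2, 4, 5, 5); Echo gets 0.
- Z → Delta plays A0 (best of 9, 6, 6, 6, 2); Echo gets 6.
Among 7, 2, 2, 0, 6, the best is 7 at V. Subgame-perfect outcome: (A0, V) with payoffs (9, 7).

9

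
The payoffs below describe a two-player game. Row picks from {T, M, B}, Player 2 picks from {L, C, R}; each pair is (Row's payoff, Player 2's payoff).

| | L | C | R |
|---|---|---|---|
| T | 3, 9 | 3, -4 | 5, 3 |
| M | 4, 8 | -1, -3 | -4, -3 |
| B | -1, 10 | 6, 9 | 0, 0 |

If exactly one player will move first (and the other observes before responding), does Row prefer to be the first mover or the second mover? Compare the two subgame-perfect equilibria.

If Row leads: Player 2's best replies are T→L, M→L, B→L; Row's induced payoffs 3, 4, -1; outcome (M, L), payoffs (4, 8).
If Player 2 leads: Row's best replies are L→M, C→B, R→T; Player 2's induced payoffs 8, 9, 3; outcome (B, C), payoffs (6, 9).
Row gets 4 moving first and 6 moving second, so Row prefers to move second.

second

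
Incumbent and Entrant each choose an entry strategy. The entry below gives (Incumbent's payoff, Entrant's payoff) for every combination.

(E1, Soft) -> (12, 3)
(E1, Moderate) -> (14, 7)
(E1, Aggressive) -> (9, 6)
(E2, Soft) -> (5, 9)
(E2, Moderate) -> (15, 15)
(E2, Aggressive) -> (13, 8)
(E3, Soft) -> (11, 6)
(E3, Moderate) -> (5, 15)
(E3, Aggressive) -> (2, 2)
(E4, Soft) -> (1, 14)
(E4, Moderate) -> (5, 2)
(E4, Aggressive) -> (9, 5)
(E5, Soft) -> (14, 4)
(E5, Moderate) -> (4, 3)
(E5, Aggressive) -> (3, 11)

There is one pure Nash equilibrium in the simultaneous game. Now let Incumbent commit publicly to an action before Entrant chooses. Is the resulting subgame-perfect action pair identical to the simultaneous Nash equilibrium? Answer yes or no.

yes

Solve by backward induction (Incumbent leads).
- E1: Entrant compares 3, 7, 6 and picks Moderate; Incumbent would get 14.
- E2: Entrant compares 9, 15, 8 and picks Moderate; Incumbent would get 15.
- E3: Entrant compares 6, 15, 2 and picks Moderate; Incumbent would get 5.
- E4: Entrant compares 14, 2, 5 and picks Soft; Incumbent would get 1.
- E5: Entrant compares 4, 3, 11 and picks Aggressive; Incumbent would get 3.
Maximizing over 14, 15, 5, 1, 3, Incumbent chooses E2. Subgame-perfect outcome: (E2, Moderate) with payoffs (15, 15).
Now find the simultaneous Nash equilibrium.
Incumbent's best replies: Soft→E5; Moderate→E2; Aggressive→E2.
Entrant's best replies: E1→Moderate; E2→Moderate; E3→Moderate; E4→Soft; E5→Aggressive.
Only (E2, Moderate) has each player best-responding; Nash payoffs (15, 15).
Sequential outcome (E2, Moderate) coincides with the Nash profile (E2, Moderate).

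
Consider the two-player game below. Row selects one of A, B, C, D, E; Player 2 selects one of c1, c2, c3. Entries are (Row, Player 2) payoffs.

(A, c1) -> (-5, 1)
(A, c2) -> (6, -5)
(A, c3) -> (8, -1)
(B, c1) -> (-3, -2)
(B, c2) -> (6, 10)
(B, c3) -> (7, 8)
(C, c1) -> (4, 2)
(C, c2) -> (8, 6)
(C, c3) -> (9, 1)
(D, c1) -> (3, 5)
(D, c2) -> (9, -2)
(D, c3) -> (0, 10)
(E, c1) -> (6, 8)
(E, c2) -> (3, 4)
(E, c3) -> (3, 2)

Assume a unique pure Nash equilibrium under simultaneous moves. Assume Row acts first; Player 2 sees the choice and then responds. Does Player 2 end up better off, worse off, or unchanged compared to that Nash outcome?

worse off

Backward induction with Row moving first.
- A: Player 2 compares 1, -5, -1 and picks c1; Row would get -5.
- B: Player 2 compares -2, 10, 8 and picks c2; Row would get 6.
- C: Player 2 compares 2, 6, 1 and picks c2; Row would get 8.
- D: Player 2 compares 5, -2, 10 and picks c3; Row would get 0.
- E: Player 2 compares 8, 4, 2 and picks c1; Row would get 6.
Row's induced payoffs are -5, 6, 8, 0, 6, so Row commits to C. Subgame-perfect outcome: (C, c2) with payoffs (8, 6).
Now find the simultaneous Nash equilibrium.
Row's best replies: c1→E; c2→D; c3→C.
Player 2's best replies: A→c1; B→c2; C→c2; D→c3; E→c1.
The unique mutual best reply is (E, c1), giving (6, 8).
Player 2 earns 6 sequentially versus 8 at the Nash outcome: worse off.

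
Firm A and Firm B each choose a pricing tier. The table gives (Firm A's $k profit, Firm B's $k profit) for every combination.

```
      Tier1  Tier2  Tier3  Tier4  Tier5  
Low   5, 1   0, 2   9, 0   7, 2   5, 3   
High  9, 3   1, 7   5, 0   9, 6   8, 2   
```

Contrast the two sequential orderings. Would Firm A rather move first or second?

If Firm A leads: Firm B's best replies are Low→Tier5, High→Tier2; Firm A's induced payoffs 5, 1; outcome (Low, Tier5), payoffs (5, 3).
If Firm B leads: Firm A's best replies are Tier1→High, Tier2→High, Tier3→Low, Tier4→High, Tier5→High; Firm B's induced payoffs 3, 7, 0, 6, 2; outcome (High, Tier2), payoffs (1, 7).
Firm A gets 5 moving first and 1 moving second, so Firm A prefers to move first.

first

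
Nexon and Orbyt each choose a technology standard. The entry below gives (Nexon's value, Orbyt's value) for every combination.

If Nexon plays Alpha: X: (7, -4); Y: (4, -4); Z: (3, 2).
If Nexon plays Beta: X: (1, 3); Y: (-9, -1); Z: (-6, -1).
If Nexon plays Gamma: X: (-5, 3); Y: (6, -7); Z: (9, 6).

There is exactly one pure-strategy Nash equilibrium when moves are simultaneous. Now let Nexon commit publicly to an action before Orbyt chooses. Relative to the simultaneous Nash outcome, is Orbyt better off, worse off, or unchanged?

Work backward from Orbyt's decision.
- Alpha: BR = Z, leader payoff 3.
- Beta: BR = X, leader payoff 1.
- Gamma: BR = Z, leader payoff 9.
Maximizing over 3, 1, 9, Nexon chooses Gamma. Subgame-perfect outcome: (Gamma, Z) with payoffs (9, 6).
For the simultaneous game, intersect best replies.
Nexon's best replies: X→Alpha; Y→Gamma; Z→Gamma.
Orbyt's best replies: Alpha→Z; Beta→X; Gamma→Z.
The unique mutual best reply is (Gamma, Z), giving (9, 6).
Orbyt earns 6 sequentially versus 6 at the Nash outcome: unchanged.

unchanged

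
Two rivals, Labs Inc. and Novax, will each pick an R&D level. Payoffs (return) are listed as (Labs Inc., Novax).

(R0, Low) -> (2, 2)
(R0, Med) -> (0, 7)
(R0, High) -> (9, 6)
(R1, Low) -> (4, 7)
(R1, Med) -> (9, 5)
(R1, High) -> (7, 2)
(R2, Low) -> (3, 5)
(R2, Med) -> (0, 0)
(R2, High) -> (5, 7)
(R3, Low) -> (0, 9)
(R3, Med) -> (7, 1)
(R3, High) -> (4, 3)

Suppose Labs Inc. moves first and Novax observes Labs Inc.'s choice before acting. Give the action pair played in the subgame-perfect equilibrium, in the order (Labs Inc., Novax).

(R2, High)

Backward induction with Labs Inc. moving first.
- R0: BR = Med, leader payoff 0.
- R1: BR = Low, leader payoff 4.
- R2: BR = High, leader payoff 5.
- R3: BR = Low, leader payoff 0.
Maximizing over 0, 4, 5, 0, Labs Inc. chooses R2. Subgame-perfect outcome: (R2, High) with payoffs (5, 7).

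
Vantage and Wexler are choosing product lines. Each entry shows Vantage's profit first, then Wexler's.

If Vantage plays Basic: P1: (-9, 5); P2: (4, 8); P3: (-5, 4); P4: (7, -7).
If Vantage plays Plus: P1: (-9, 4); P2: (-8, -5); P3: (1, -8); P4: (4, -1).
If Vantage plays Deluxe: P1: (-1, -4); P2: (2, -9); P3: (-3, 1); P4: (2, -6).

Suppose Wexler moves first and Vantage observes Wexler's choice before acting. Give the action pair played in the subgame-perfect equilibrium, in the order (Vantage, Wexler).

(Basic, P2)

Backward induction with Wexler moving first.
- P1: Vantage compares -9, -9, -1 and picks Deluxe; Wexler would get -4.
- P2: Vantage compares 4, -8, 2 and picks Basic; Wexler would get 8.
- P3: Vantage compares -5, 1, -3 and picks Plus; Wexler would get -8.
- P4: Vantage compares 7, 4, 2 and picks Basic; Wexler would get -7.
Maximizing over -4, 8, -8, -7, Wexler chooses P2. Subgame-perfect outcome: (Basic, P2) with payoffs (4, 8).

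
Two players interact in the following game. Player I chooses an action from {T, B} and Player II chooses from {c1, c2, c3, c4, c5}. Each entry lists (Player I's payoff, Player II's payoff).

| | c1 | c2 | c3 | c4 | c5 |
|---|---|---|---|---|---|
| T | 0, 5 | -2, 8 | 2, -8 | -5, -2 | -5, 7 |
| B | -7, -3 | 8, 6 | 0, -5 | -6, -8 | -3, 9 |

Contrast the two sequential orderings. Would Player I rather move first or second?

If Player I leads: Player II's best replies are T→c2, B→c5; Player I's induced payoffs -2, -3; outcome (T, c2), payoffs (-2, 8).
If Player II leads: Player I's best replies are c1→T, c2→B, c3→T, c4→T, c5→B; Player II's induced payoffs 5, 6, -8, -2, 9; outcome (B, c5), payoffs (-3, 9).
Player I gets -2 moving first and -3 moving second, so Player I prefers to move first.

first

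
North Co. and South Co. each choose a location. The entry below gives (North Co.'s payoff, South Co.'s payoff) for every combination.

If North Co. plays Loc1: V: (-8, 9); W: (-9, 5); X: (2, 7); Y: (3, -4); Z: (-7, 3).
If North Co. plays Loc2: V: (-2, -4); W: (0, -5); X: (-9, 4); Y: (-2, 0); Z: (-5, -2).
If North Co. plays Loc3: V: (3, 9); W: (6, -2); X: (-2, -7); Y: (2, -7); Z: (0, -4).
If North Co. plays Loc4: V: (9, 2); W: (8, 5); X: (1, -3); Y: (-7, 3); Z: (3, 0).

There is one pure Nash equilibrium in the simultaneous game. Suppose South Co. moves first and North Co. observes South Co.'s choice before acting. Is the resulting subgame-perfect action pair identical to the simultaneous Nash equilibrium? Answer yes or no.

no

Backward induction with South Co. moving first.
- V → North Co. plays Loc4 (best of -8, -2, 3, 9); South Co. gets 2.
- W → North Co. plays Loc4 (best of -9, 0, 6, 8); South Co. gets 5.
- X → North Co. plays Loc1 (best of 2, -9, -2, 1); South Co. gets 7.
- Y → North Co. plays Loc1 (best of 3, -2, 2, -7); South Co. gets -4.
- Z → North Co. plays Loc4 (best of -7, -5, 0, 3); South Co. gets 0.
Maximizing over 2, 5, 7, -4, 0, South Co. chooses X. Subgame-perfect outcome: (Loc1, X) with payoffs (2, 7).
For the simultaneous game, intersect best replies.
North Co.'s best replies: V→Loc4; W→Loc4; X→Loc1; Y→Loc1; Z→Loc4.
South Co.'s best replies: Loc1→V; Loc2→X; Loc3→V; Loc4→W.
Only (Loc4, W) has each player best-responding; Nash payoffs (8, 5).
Sequential outcome (Loc1, X) differs from the Nash profile (Loc4, W).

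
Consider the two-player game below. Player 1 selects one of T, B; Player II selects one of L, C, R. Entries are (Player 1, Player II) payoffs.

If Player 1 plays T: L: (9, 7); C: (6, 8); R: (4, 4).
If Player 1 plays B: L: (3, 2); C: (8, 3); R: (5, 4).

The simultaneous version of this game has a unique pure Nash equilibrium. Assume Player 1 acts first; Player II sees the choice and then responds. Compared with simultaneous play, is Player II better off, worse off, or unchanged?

better off

Work backward from Player II's decision.
- T: Player II compares 7, 8, 4 and picks C; Player 1 would get 6.
- B: Player II compares 2, 3, 4 and picks R; Player 1 would get 5.
Maximizing over 6, 5, Player 1 chooses T. Subgame-perfect outcome: (T, C) with payoffs (6, 8).
Under simultaneous play:
Player 1's best replies: L→T; C→B; R→B.
Player II's best replies: T→C; B→R.
Only (B, R) has each player best-responding; Nash payoffs (5, 4).
Player II earns 8 sequentially versus 4 at the Nash outcome: better off.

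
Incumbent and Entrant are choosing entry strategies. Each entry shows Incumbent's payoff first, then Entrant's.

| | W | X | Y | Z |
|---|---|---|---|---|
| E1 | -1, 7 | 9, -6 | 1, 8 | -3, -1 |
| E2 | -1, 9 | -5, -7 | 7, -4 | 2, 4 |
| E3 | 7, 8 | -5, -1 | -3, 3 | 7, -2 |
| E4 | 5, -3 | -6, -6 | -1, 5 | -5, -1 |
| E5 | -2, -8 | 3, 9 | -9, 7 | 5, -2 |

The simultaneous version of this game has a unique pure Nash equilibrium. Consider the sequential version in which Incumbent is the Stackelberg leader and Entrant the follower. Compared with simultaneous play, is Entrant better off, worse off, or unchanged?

Backward induction with Incumbent moving first.
- E1 → Entrant plays Y (best of 7, -6, 8, -1); Incumbent gets 1.
- E2 → Entrant plays W (best of 9, -7, -4, 4); Incumbent gets -1.
- E3 → Entrant plays W (best of 8, -1, 3, -2); Incumbent gets 7.
- E4 → Entrant plays Y (best of -3, -6, 5, -1); Incumbent gets -1.
- E5 → Entrant plays X (best of -8, 9, 7, -2); Incumbent gets 3.
Maximizing over 1, -1, 7, -1, 3, Incumbent chooses E3. Subgame-perfect outcome: (E3, W) with payoffs (7, 8).
For the simultaneous game, intersect best replies.
Incumbent's best replies: W→E3; X→E1; Y→E2; Z→E3.
Entrant's best replies: E1→Y; E2→W; E3→W; E4→Y; E5→X.
Only (E3, W) has each player best-responding; Nash payoffs (7, 8).
Entrant earns 8 sequentially versus 8 at the Nash outcome: unchanged.

unchanged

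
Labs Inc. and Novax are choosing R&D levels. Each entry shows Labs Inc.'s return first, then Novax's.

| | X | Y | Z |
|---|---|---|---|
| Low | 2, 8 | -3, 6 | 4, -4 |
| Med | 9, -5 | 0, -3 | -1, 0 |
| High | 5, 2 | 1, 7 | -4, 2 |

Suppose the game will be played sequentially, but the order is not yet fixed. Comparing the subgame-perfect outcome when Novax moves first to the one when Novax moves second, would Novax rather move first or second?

second

If Labs Inc. leads: Novax's best replies are Low→X, Med→Z, High→Y; Labs Inc.'s induced payoffs 2, -1, 1; outcome (Low, X), payoffs (2, 8).
If Novax leads: Labs Inc.'s best replies are X→Med, Y→High, Z→Low; Novax's induced payoffs -5, 7, -4; outcome (High, Y), payoffs (1, 7).
Novax gets 7 moving first and 8 moving second, so Novax prefers to move second.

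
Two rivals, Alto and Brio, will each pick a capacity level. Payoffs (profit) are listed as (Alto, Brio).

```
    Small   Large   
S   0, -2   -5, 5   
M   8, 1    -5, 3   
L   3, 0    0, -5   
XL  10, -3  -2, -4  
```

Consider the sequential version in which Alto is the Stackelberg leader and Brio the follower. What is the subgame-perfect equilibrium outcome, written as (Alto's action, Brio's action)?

Work backward from Brio's decision.
- S → Brio plays Large (best of -2, 5); Alto gets -5.
- M → Brio plays Large (best of 1, 3); Alto gets -5.
- L → Brio plays Small (best of 0, -5); Alto gets 3.
- XL → Brio plays Small (best of -3, -4); Alto gets 10.
Maximizing over -5, -5, 3, 10, Alto chooses XL. Subgame-perfect outcome: (XL, Small) with payoffs (10, -3).

(XL, Small)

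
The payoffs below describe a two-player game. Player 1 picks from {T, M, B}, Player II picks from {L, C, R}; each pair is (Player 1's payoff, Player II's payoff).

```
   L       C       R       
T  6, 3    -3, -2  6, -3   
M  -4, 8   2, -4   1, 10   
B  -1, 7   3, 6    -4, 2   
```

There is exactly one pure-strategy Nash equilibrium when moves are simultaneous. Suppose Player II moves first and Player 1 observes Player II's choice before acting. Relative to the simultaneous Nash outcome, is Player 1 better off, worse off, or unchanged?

Work backward from Player 1's decision.
- L → Player 1 plays T (best of 6, -4, -1); Player II gets 3.
- C → Player 1 plays B (best of -3, 2, 3); Player II gets 6.
- R → Player 1 plays T (best of 6, 1, -4); Player II gets -3.
Among 3, 6, -3, the best is 6 at C. Subgame-perfect outcome: (B, C) with payoffs (3, 6).
Under simultaneous play:
Player 1's best replies: L→T; C→B; R→T.
Player II's best replies: T→L; M→R; B→L.
The unique mutual best reply is (T, L), giving (6, 3).
Player 1 earns 3 sequentially versus 6 at the Nash outcome: worse off.

worse off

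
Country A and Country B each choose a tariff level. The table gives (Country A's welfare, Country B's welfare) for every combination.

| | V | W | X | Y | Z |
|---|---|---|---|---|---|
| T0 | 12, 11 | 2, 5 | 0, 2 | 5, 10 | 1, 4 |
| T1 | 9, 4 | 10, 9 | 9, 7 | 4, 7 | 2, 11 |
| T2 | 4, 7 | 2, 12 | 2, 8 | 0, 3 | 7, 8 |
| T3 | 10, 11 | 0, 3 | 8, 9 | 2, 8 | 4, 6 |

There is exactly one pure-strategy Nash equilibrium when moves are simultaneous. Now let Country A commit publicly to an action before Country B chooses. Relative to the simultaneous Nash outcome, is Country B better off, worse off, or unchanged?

unchanged

Solve by backward induction (Country A leads).
- T0 → Country B plays V (best of 11, 5, 2, 10, 4); Country A gets 12.
- T1 → Country B plays Z (best of 4, 9, 7, 7, 11); Country A gets 2.
- T2 → Country B plays W (best of 7, 12, 8, 3, 8); Country A gets 2.
- T3 → Country B plays V (best of 11, 3, 9, 8, 6); Country A gets 10.
Among 12, 2, 2, 10, the best is 12 at T0. Subgame-perfect outcome: (T0, V) with payoffs (12, 11).
Under simultaneous play:
Country A's best replies: V→T0; W→T1; X→T1; Y→T0; Z→T2.
Country B's best replies: T0→V; T1→Z; T2→W; T3→V.
The unique mutual best reply is (T0, V), giving (12, 11).
Country B earns 11 sequentially versus 11 at the Nash outcome: unchanged.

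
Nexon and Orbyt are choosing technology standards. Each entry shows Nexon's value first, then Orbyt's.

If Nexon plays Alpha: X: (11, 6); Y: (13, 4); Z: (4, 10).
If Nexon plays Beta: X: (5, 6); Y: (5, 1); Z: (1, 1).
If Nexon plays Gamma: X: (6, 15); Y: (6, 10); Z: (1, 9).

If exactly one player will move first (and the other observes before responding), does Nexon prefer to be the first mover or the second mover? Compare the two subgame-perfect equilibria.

first

If Nexon leads: Orbyt's best replies are Alpha→Z, Beta→X, Gamma→X; Nexon's induced payoffs 4, 5, 6; outcome (Gamma, X), payoffs (6, 15).
If Orbyt leads: Nexon's best replies are X→Alpha, Y→Alpha, Z→Alpha; Orbyt's induced payoffs 6, 4, 10; outcome (Alpha, Z), payoffs (4, 10).
Nexon gets 6 moving first and 4 moving second, so Nexon prefers to move first.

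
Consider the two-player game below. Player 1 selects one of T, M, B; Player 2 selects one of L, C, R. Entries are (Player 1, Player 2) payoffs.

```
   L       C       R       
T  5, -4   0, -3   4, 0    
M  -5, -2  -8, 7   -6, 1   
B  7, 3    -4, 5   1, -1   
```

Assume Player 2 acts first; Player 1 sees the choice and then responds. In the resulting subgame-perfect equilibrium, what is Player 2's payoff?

3

Backward induction with Player 2 moving first.
- L → Player 1 plays B (best of 5, -5, 7); Player 2 gets 3.
- C → Player 1 plays T (best of 0, -8, -4); Player 2 gets -3.
- R → Player 1 plays T (best of 4, -6, 1); Player 2 gets 0.
Maximizing over 3, -3, 0, Player 2 chooses L. Subgame-perfect outcome: (B, L) with payoffs (7, 3).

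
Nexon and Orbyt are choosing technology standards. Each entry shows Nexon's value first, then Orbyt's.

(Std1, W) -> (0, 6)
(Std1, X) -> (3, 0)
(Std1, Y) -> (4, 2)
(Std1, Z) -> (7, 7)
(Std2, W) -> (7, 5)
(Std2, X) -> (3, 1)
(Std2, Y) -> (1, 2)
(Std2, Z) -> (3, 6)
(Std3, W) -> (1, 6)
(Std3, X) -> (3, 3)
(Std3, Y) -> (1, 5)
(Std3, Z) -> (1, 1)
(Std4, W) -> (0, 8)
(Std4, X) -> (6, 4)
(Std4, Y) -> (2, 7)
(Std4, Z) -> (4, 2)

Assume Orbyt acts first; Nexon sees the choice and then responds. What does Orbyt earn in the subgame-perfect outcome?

Backward induction with Orbyt moving first.
- W: Nexon compares 0, 7, 1, 0 and picks Std2; Orbyt would get 5.
- X: Nexon compares 3, 3, 3, 6 and picks Std4; Orbyt would get 4.
- Y: Nexon compares 4, 1, 1, 2 and picks Std1; Orbyt would get 2.
- Z: Nexon compares 7, 3, 1, 4 and picks Std1; Orbyt would get 7.
Orbyt's induced payoffs are 5, 4, 2, 7, so Orbyt commits to Z. Subgame-perfect outcome: (Std1, Z) with payoffs (7, 7).

7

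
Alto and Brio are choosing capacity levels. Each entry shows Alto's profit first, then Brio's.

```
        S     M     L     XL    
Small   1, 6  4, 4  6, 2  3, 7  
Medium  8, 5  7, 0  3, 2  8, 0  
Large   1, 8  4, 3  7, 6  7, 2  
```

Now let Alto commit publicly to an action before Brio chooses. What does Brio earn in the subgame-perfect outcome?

5

Work backward from Brio's decision.
- Small: Brio compares 6, 4, 2, 7 and picks XL; Alto would get 3.
- Medium: Brio compares 5, 0, 2, 0 and picks S; Alto would get 8.
- Large: Brio compares 8, 3, 6, 2 and picks S; Alto would get 1.
Alto's induced payoffs are 3, 8, 1, so Alto commits to Medium. Subgame-perfect outcome: (Medium, S) with payoffs (8, 5).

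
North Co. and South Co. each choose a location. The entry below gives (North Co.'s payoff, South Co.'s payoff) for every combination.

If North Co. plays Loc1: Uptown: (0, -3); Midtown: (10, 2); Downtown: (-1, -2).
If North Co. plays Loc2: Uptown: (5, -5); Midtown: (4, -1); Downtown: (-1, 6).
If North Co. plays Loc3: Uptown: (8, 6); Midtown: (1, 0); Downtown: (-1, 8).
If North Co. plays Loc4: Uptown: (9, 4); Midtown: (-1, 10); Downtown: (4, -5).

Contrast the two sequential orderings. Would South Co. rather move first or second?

If North Co. leads: South Co.'s best replies are Loc1→Midtown, Loc2→Downtown, Loc3→Downtown, Loc4→Midtown; North Co.'s induced payoffs 10, -1, -1, -1; outcome (Loc1, Midtown), payoffs (10, 2).
If South Co. leads: North Co.'s best replies are Uptown→Loc4, Midtown→Loc1, Downtown→Loc4; South Co.'s induced payoffs 4, 2, -5; outcome (Loc4, Uptown), payoffs (9, 4).
South Co. gets 4 moving first and 2 moving second, so South Co. prefers to move first.

first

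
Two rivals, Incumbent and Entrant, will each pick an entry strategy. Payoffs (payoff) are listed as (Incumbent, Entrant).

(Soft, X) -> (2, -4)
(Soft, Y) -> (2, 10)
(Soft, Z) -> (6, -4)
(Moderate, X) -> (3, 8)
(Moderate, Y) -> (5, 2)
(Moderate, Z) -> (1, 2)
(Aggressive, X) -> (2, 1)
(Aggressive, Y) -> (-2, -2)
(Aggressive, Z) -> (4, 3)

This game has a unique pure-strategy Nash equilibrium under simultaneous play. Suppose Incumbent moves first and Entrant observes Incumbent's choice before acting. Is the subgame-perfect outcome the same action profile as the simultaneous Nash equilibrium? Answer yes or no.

no

Solve by backward induction (Incumbent leads).
- Soft: BR = Y, leader payoff 2.
- Moderate: BR = X, leader payoff 3.
- Aggressive: BR = Z, leader payoff 4.
Among 2, 3, 4, the best is 4 at Aggressive. Subgame-perfect outcome: (Aggressive, Z) with payoffs (4, 3).
Under simultaneous play:
Incumbent's best replies: X→Moderate; Y→Moderate; Z→Soft.
Entrant's best replies: Soft→Y; Moderate→X; Aggressive→Z.
Only (Moderate, X) has each player best-responding; Nash payoffs (3, 8).
Sequential outcome (Aggressive, Z) differs from the Nash profile (Moderate, X).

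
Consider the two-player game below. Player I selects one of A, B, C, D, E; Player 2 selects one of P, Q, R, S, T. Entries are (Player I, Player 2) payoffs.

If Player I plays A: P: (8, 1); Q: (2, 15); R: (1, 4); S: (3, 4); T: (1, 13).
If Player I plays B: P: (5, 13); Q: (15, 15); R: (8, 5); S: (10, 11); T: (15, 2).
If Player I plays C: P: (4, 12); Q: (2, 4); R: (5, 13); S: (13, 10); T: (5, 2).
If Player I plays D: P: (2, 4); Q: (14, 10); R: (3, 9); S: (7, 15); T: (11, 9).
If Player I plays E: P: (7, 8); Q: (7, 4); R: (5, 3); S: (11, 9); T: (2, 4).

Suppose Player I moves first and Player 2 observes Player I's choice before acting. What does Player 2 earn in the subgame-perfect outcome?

15

Player 2 best-responds to each possible Player I move:
- A: BR = Q, leader payoff 2.
- B: BR = Q, leader payoff 15.
- C: BR = R, leader payoff 5.
- D: BR = S, leader payoff 7.
- E: BR = S, leader payoff 11.
Player I's induced payoffs are 2, 15, 5, 7, 11, so Player I commits to B. Subgame-perfect outcome: (B, Q) with payoffs (15, 15).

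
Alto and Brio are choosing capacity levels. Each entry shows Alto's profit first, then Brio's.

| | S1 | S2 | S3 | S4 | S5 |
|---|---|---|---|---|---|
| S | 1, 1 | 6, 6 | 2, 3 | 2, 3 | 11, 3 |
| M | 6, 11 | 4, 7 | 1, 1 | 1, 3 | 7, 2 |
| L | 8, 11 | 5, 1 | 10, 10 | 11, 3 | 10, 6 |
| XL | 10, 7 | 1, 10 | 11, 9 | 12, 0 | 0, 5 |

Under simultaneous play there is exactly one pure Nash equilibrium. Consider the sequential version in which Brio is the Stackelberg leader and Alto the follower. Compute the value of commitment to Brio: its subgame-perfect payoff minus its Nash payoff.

3

Work backward from Alto's decision.
- S1: BR = XL, leader payoff 7.
- S2: BR = S, leader payoff 6.
- S3: BR = XL, leader payoff 9.
- S4: BR = XL, leader payoff 0.
- S5: BR = S, leader payoff 3.
Maximizing over 7, 6, 9, 0, 3, Brio chooses S3. Subgame-perfect outcome: (XL, S3) with payoffs (11, 9).
Under simultaneous play:
Alto's best replies: S1→XL; S2→S; S3→XL; S4→XL; S5→S.
Brio's best replies: S→S2; M→S1; L→S1; XL→S2.
Only (S, S2) has each player best-responding; Nash payoffs (6, 6).
Brio's commitment gain: 9 − 6 = 3.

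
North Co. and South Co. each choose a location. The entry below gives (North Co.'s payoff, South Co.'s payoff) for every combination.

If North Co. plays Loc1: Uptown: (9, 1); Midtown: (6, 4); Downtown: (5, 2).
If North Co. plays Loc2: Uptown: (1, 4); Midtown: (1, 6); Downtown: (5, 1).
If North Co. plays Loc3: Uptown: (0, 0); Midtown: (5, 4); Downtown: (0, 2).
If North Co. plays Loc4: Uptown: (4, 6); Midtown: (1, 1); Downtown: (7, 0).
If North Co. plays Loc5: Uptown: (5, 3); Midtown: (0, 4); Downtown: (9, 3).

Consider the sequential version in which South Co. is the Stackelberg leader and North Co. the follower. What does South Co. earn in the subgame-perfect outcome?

4

North Co. best-responds to each possible South Co. move:
- Uptown → North Co. plays Loc1 (best of 9, 1, 0, 4, 5); South Co. gets 1.
- Midtown → North Co. plays Loc1 (best of 6, 1, 5, 1, 0); South Co. gets 4.
- Downtown → North Co. plays Loc5 (best of 5, 5, 0, 7, 9); South Co. gets 3.
South Co.'s induced payoffs are 1, 4, 3, so South Co. commits to Midtown. Subgame-perfect outcome: (Loc1, Midtown) with payoffs (6, 4).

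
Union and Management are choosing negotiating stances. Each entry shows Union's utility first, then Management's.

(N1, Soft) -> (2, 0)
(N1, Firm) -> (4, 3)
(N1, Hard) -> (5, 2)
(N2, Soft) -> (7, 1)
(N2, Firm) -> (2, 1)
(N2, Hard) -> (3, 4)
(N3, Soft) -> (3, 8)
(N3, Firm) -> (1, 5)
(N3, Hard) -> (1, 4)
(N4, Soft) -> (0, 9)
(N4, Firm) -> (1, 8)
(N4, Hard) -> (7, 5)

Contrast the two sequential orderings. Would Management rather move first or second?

first

If Union leads: Management's best replies are N1→Firm, N2→Hard, N3→Soft, N4→Soft; Union's induced payoffs 4, 3, 3, 0; outcome (N1, Firm), payoffs (4, 3).
If Management leads: Union's best replies are Soft→N2, Firm→N1, Hard→N4; Management's induced payoffs 1, 3, 5; outcome (N4, Hard), payoffs (7, 5).
Management gets 5 moving first and 3 moving second, so Management prefers to move first.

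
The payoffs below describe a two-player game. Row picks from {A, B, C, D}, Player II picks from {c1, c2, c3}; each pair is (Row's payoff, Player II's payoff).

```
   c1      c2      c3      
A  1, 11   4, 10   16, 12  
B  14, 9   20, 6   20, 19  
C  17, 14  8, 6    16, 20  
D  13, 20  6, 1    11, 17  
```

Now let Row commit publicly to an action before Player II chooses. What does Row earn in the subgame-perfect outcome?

20

Work backward from Player II's decision.
- A → Player II plays c3 (best of 11, 10, 12); Row gets 16.
- B → Player II plays c3 (best of 9, 6, 19); Row gets 20.
- C → Player II plays c3 (best of 14, 6, 20); Row gets 16.
- D → Player II plays c1 (best of 20, 1, 17); Row gets 13.
Row's induced payoffs are 16, 20, 16, 13, so Row commits to B. Subgame-perfect outcome: (B, c3) with payoffs (20, 19).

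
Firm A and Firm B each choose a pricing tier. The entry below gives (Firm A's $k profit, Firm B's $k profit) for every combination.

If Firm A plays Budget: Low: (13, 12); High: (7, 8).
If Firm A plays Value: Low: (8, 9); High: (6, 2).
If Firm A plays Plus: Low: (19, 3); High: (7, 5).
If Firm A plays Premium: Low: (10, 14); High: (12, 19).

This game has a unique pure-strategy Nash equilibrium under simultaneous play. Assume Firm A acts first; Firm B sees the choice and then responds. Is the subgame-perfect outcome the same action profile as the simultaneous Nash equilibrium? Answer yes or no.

no

Solve by backward induction (Firm A leads).
- Budget: BR = Low, leader payoff 13.
- Value: BR = Low, leader payoff 8.
- Plus: BR = High, leader payoff 7.
- Premium: BR = High, leader payoff 12.
Firm A's induced payoffs are 13, 8, 7, 12, so Firm A commits to Budget. Subgame-perfect outcome: (Budget, Low) with payoffs (13, 12).
Under simultaneous play:
Firm A's best replies: Low→Plus; High→Premium.
Firm B's best replies: Budget→Low; Value→Low; Plus→High; Premium→High.
The unique mutual best reply is (Premium, High), giving (12, 19).
Sequential outcome (Budget, Low) differs from the Nash profile (Premium, High).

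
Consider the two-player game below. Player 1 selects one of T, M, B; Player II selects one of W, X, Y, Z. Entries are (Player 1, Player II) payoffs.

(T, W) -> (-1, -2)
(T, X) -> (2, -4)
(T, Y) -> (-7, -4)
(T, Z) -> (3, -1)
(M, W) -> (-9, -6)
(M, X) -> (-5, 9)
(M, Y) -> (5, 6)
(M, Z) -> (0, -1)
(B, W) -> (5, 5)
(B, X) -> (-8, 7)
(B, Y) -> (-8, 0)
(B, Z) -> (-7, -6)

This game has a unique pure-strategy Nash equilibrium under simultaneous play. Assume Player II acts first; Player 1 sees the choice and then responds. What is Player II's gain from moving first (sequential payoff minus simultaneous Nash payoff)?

7

Solve by backward induction (Player II leads).
- W: Player 1 compares -1, -9, 5 and picks B; Player II would get 5.
- X: Player 1 compares 2, -5, -8 and picks T; Player II would get -4.
- Y: Player 1 compares -7, 5, -8 and picks M; Player II would get 6.
- Z: Player 1 compares 3, 0, -7 and picks T; Player II would get -1.
Among 5, -4, 6, -1, the best is 6 at Y. Subgame-perfect outcome: (M, Y) with payoffs (5, 6).
Under simultaneous play:
Player 1's best replies: W→B; X→T; Y→M; Z→T.
Player II's best replies: T→Z; M→X; B→X.
Only (T, Z) has each player best-responding; Nash payoffs (3, -1).
Player II's commitment gain: 6 − -1 = 7.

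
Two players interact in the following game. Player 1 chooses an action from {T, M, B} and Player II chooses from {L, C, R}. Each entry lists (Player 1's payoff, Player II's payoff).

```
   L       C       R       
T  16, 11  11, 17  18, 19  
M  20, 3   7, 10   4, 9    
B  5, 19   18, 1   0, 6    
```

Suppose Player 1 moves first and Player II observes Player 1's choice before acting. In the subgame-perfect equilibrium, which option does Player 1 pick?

T

Work backward from Player II's decision.
- T: Player II compares 11, 17, 19 and picks R; Player 1 would get 18.
- M: Player II compares 3, 10, 9 and picks C; Player 1 would get 7.
- B: Player II compares 19, 1, 6 and picks L; Player 1 would get 5.
Among 18, 7, 5, the best is 18 at T. Subgame-perfect outcome: (T, R) with payoffs (18, 19).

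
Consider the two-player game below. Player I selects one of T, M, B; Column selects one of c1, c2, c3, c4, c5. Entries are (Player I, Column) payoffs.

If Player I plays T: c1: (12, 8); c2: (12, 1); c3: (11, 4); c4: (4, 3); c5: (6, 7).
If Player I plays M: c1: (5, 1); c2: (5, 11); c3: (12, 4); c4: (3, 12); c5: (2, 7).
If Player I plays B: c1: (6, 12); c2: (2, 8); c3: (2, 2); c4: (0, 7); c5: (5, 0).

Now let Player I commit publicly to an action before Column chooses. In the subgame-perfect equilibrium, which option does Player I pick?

Backward induction with Player I moving first.
- T: BR = c1, leader payoff 12.
- M: BR = c4, leader payoff 3.
- B: BR = c1, leader payoff 6.
Maximizing over 12, 3, 6, Player I chooses T. Subgame-perfect outcome: (T, c1) with payoffs (12, 8).

T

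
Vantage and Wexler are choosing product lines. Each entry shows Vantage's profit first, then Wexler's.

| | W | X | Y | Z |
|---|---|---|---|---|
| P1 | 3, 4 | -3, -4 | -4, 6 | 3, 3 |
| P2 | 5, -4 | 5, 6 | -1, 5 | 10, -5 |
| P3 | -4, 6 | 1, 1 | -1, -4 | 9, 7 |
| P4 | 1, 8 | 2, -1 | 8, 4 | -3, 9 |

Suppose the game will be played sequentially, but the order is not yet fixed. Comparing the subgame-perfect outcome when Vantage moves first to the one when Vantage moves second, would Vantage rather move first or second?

If Vantage leads: Wexler's best replies are P1→Y, P2→X, P3→Z, P4→Z; Vantage's induced payoffs -4, 5, 9, -3; outcome (P3, Z), payoffs (9, 7).
If Wexler leads: Vantage's best replies are W→P2, X→P2, Y→P4, Z→P2; Wexler's induced payoffs -4, 6, 4, -5; outcome (P2, X), payoffs (5, 6).
Vantage gets 9 moving first and 5 moving second, so Vantage prefers to move first.

first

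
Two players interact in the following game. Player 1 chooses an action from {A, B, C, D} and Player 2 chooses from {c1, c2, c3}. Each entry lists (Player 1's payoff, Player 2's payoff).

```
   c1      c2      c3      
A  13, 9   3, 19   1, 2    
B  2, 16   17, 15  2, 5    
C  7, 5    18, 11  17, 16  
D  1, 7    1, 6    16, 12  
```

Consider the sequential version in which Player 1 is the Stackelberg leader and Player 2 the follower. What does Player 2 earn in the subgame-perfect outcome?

16

Solve by backward induction (Player 1 leads).
- A: BR = c2, leader payoff 3.
- B: BR = c1, leader payoff 2.
- C: BR = c3, leader payoff 17.
- D: BR = c3, leader payoff 16.
Among 3, 2, 17, 16, the best is 17 at C. Subgame-perfect outcome: (C, c3) with payoffs (17, 16).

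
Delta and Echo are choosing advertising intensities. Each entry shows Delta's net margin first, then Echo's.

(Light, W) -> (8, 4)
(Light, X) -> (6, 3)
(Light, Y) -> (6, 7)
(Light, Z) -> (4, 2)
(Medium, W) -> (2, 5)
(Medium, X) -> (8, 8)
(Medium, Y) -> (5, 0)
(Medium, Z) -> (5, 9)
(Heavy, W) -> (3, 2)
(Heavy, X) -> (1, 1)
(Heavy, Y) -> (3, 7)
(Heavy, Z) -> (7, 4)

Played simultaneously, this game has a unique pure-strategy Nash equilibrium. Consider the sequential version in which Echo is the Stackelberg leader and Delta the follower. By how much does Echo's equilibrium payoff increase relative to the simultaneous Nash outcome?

1

Work backward from Delta's decision.
- W: BR = Light, leader payoff 4.
- X: BR = Medium, leader payoff 8.
- Y: BR = Light, leader payoff 7.
- Z: BR = Heavy, leader payoff 4.
Echo's induced payoffs are 4, 8, 7, 4, so Echo commits to X. Subgame-perfect outcome: (Medium, X) with payoffs (8, 8).
Under simultaneous play:
Delta's best replies: W→Light; X→Medium; Y→Light; Z→Heavy.
Echo's best replies: Light→Y; Medium→Z; Heavy→Y.
The unique mutual best reply is (Light, Y), giving (6, 7).
Echo's commitment gain: 8 − 7 = 1.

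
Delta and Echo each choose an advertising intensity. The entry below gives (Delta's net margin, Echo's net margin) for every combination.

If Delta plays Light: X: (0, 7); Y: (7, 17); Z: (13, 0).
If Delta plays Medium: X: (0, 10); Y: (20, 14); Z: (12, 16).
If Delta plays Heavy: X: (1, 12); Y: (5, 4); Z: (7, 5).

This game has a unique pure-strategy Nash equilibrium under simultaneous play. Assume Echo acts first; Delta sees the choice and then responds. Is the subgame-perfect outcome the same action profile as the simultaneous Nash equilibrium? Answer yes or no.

Work backward from Delta's decision.
- X: BR = Heavy, leader payoff 12.
- Y: BR = Medium, leader payoff 14.
- Z: BR = Light, leader payoff 0.
Maximizing over 12, 14, 0, Echo chooses Y. Subgame-perfect outcome: (Medium, Y) with payoffs (20, 14).
Under simultaneous play:
Delta's best replies: X→Heavy; Y→Medium; Z→Light.
Echo's best replies: Light→Y; Medium→Z; Heavy→X.
Only (Heavy, X) has each player best-responding; Nash payoffs (1, 12).
Sequential outcome (Medium, Y) differs from the Nash profile (Heavy, X).

no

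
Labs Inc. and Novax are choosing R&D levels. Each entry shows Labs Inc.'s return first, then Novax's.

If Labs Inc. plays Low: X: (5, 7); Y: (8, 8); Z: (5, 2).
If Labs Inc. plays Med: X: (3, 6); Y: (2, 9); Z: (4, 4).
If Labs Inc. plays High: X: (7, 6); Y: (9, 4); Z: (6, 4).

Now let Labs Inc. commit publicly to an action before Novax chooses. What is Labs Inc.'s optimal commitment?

Low

Backward induction with Labs Inc. moving first.
- Low: Novax compares 7, 8, 2 and picks Y; Labs Inc. would get 8.
- Med: Novax compares 6, 9, 4 and picks Y; Labs Inc. would get 2.
- High: Novax compares 6, 4, 4 and picks X; Labs Inc. would get 7.
Among 8, 2, 7, the best is 8 at Low. Subgame-perfect outcome: (Low, Y) with payoffs (8, 8).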